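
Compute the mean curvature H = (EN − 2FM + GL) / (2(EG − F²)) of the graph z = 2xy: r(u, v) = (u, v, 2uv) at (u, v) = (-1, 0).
H = 0

With E = 4*v^2 + 1, F = 4*u*v, G = 4*u^2 + 1, L = 0, M = 2/sqrt(4*u^2 + 4*v^2 + 1), N = 0, assemble
  H = (EN − 2FM + GL) / (2(EG − F²)) = -8*u*v/(4*u^2 + 4*v^2 + 1)^(3/2).
At (u, v) = (-1, 0): H = 0.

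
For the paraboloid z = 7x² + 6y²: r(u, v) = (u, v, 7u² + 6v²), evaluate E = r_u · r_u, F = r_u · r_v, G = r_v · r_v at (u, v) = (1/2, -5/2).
E = 50;  F = -210;  G = 901

Partials: r_u = (1, 0, 14*u), r_v = (0, 1, 12*v). As functions of (u, v):
  E = r_u · r_u = 196*u^2 + 1,
  F = r_u · r_v = 168*u*v,
  G = r_v · r_v = 144*v^2 + 1.
Evaluating at (u, v) = (1/2, -5/2): E = 50, F = -210, G = 901.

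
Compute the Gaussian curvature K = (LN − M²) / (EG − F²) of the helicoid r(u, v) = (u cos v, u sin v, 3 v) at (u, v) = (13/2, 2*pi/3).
K = -144/42025

Coefficients of the first fundamental form: E = 1, F = 0, G = u^2 + 9.
Coefficients of the second fundamental form: L = 0, M = -3/sqrt(u^2 + 9), N = 0.
Assemble K = (LN − M²)/(EG − F²) = -9/(u^2 + 9)^2. At (u, v) = (13/2, 2*pi/3): K = -144/42025.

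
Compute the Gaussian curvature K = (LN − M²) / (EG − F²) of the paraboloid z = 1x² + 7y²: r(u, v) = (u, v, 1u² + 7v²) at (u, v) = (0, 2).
K = 28/616225

Coefficients of the first fundamental form: E = 4*u^2 + 1, F = 28*u*v, G = 196*v^2 + 1.
Coefficients of the second fundamental form: L = 2/sqrt(4*u^2 + 196*v^2 + 1), M = 0, N = 14/sqrt(4*u^2 + 196*v^2 + 1).
Assemble K = (LN − M²)/(EG − F²) = 28/(16*u^4 + 1568*u^2*v^2 + 8*u^2 + 38416*v^4 + 392*v^2 + 1). At (u, v) = (0, 2): K = 28/616225.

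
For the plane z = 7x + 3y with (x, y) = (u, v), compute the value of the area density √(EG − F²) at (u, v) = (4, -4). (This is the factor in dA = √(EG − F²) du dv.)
√(EG − F²)|_{(4, -4)} = sqrt(59)

E = 50, F = 21, G = 10, so EG − F² = 59. Taking the positive square root: √(EG − F²) = sqrt(59). At (u, v) = (4, -4): sqrt(59).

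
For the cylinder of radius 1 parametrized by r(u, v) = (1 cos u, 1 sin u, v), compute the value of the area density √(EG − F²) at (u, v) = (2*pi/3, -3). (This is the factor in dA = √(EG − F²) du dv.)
√(EG − F²)|_{(2*pi/3, -3)} = 1

E = 1, F = 0, G = 1, so EG − F² = 1. Taking the positive square root: √(EG − F²) = 1. At (u, v) = (2*pi/3, -3): 1.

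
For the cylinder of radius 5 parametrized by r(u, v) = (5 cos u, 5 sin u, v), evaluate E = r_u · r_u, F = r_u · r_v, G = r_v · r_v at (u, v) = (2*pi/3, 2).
E = 25;  F = 0;  G = 1

Partials: r_u = (-5*sin(u), 5*cos(u), 0), r_v = (0, 0, 1). As functions of (u, v):
  E = r_u · r_u = 25,
  F = r_u · r_v = 0,
  G = r_v · r_v = 1.
Evaluating at (u, v) = (2*pi/3, 2): E = 25, F = 0, G = 1.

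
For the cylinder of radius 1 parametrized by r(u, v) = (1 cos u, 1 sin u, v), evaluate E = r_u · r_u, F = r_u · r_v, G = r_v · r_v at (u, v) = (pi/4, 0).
E = 1;  F = 0;  G = 1

Partials: r_u = (-sin(u), cos(u), 0), r_v = (0, 0, 1). As functions of (u, v):
  E = r_u · r_u = 1,
  F = r_u · r_v = 0,
  G = r_v · r_v = 1.
Evaluating at (u, v) = (pi/4, 0): E = 1, F = 0, G = 1.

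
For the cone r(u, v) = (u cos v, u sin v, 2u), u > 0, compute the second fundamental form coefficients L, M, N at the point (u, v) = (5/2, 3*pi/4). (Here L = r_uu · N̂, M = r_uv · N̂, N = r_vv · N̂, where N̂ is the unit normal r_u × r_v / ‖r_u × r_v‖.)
L = 0;  M = 0;  N = sqrt(5)

Compute the unit normal N̂(u, v) = (-2*sqrt(5)*u*cos(v)/(5*Abs(u)), -2*sqrt(5)*u*sin(v)/(5*Abs(u)), sqrt(5)*u/(5*Abs(u))), and the second partials r_uu, r_uv, r_vv. Take dot products:
  L(u, v) = r_uu · N̂ = 0,
  M(u, v) = r_uv · N̂ = 0,
  N(u, v) = r_vv · N̂ = 2*sqrt(5)*u^2/(5*Abs(u)).
Evaluating at (u, v) = (5/2, 3*pi/4):
  L = 0, M = 0, N = sqrt(5).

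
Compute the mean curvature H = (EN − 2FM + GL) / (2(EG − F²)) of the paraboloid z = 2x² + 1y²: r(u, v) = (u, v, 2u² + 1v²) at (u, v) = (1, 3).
H = 91*sqrt(53)/2809

With E = 16*u^2 + 1, F = 8*u*v, G = 4*v^2 + 1, L = 4/sqrt(16*u^2 + 4*v^2 + 1), M = 0, N = 2/sqrt(16*u^2 + 4*v^2 + 1), assemble
  H = (EN − 2FM + GL) / (2(EG − F²)) = (16*u^2 + 8*v^2 + 3)/(16*u^2 + 4*v^2 + 1)^(3/2).
At (u, v) = (1, 3): H = 91*sqrt(53)/2809.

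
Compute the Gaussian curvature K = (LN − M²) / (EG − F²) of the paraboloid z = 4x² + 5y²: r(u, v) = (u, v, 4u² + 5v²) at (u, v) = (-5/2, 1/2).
K = 20/45369

Coefficients of the first fundamental form: E = 64*u^2 + 1, F = 80*u*v, G = 100*v^2 + 1.
Coefficients of the second fundamental form: L = 8/sqrt(64*u^2 + 100*v^2 + 1), M = 0, N = 10/sqrt(64*u^2 + 100*v^2 + 1).
Assemble K = (LN − M²)/(EG − F²) = 80/(4096*u^4 + 12800*u^2*v^2 + 128*u^2 + 10000*v^4 + 200*v^2 + 1). At (u, v) = (-5/2, 1/2): K = 20/45369.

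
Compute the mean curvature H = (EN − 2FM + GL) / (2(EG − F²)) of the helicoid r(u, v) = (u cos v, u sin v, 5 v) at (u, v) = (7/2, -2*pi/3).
H = 0

With E = 1, F = 0, G = u^2 + 25, L = 0, M = -5/sqrt(u^2 + 25), N = 0, assemble
  H = (EN − 2FM + GL) / (2(EG − F²)) = 0.
At (u, v) = (7/2, -2*pi/3): H = 0.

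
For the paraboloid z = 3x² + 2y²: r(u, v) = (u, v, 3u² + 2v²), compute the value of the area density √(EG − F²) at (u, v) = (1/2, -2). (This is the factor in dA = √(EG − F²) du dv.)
√(EG − F²)|_{(1/2, -2)} = sqrt(74)

E = 36*u^2 + 1, F = 24*u*v, G = 16*v^2 + 1, so EG − F² = 36*u^2 + 16*v^2 + 1. Taking the positive square root: √(EG − F²) = sqrt(36*u^2 + 16*v^2 + 1). At (u, v) = (1/2, -2): sqrt(74).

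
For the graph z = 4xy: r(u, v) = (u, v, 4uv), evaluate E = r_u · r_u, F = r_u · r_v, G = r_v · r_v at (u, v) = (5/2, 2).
E = 65;  F = 80;  G = 101

Partials: r_u = (1, 0, 4*v), r_v = (0, 1, 4*u). As functions of (u, v):
  E = r_u · r_u = 16*v^2 + 1,
  F = r_u · r_v = 16*u*v,
  G = r_v · r_v = 16*u^2 + 1.
Evaluating at (u, v) = (5/2, 2): E = 65, F = 80, G = 101.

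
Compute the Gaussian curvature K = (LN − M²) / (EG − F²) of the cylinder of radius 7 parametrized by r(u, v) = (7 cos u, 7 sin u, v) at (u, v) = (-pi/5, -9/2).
K = 0

Coefficients of the first fundamental form: E = 49, F = 0, G = 1.
Coefficients of the second fundamental form: L = -7, M = 0, N = 0.
Assemble K = (LN − M²)/(EG − F²) = 0. At (u, v) = (-pi/5, -9/2): K = 0.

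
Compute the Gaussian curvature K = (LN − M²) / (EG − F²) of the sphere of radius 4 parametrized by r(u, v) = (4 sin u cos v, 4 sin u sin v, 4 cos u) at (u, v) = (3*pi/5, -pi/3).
K = 1/16

Coefficients of the first fundamental form: E = 16, F = 0, G = 16*sin(u)^2.
Coefficients of the second fundamental form: L = -4*sin(u)/Abs(sin(u)), M = 0, N = -4*sin(u)^3/Abs(sin(u)).
Assemble K = (LN − M²)/(EG − F²) = 1/16. At (u, v) = (3*pi/5, -pi/3): K = 1/16.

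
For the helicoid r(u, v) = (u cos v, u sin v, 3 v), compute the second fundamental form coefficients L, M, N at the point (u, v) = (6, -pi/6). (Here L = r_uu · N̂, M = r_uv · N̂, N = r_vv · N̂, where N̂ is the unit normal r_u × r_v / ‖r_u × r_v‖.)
L = 0;  M = -sqrt(5)/5;  N = 0

Compute the unit normal N̂(u, v) = (3*sin(v)/sqrt(u^2 + 9), -3*cos(v)/sqrt(u^2 + 9), u/sqrt(u^2 + 9)), and the second partials r_uu, r_uv, r_vv. Take dot products:
  L(u, v) = r_uu · N̂ = 0,
  M(u, v) = r_uv · N̂ = -3/sqrt(u^2 + 9),
  N(u, v) = r_vv · N̂ = 0.
Evaluating at (u, v) = (6, -pi/6):
  L = 0, M = -sqrt(5)/5, N = 0.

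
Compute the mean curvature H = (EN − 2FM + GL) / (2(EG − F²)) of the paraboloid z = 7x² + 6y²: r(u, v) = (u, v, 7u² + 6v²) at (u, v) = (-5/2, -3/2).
H = 9631*sqrt(62)/480500

With E = 196*u^2 + 1, F = 168*u*v, G = 144*v^2 + 1, L = 14/sqrt(196*u^2 + 144*v^2 + 1), M = 0, N = 12/sqrt(196*u^2 + 144*v^2 + 1), assemble
  H = (EN − 2FM + GL) / (2(EG − F²)) = (1176*u^2 + 1008*v^2 + 13)/(196*u^2 + 144*v^2 + 1)^(3/2).
At (u, v) = (-5/2, -3/2): H = 9631*sqrt(62)/480500.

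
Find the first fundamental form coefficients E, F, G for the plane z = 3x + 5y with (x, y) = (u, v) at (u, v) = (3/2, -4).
E = 10;  F = 15;  G = 26

Partials: r_u = (1, 0, 3), r_v = (0, 1, 5). As functions of (u, v):
  E = r_u · r_u = 10,
  F = r_u · r_v = 15,
  G = r_v · r_v = 26.
Evaluating at (u, v) = (3/2, -4): E = 10, F = 15, G = 26.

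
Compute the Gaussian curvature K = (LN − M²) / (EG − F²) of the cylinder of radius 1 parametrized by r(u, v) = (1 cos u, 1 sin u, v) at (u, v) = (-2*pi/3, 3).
K = 0

Coefficients of the first fundamental form: E = 1, F = 0, G = 1.
Coefficients of the second fundamental form: L = -1, M = 0, N = 0.
Assemble K = (LN − M²)/(EG − F²) = 0. At (u, v) = (-2*pi/3, 3): K = 0.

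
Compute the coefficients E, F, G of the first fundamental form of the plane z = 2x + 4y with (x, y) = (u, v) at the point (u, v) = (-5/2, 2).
E = 5;  F = 8;  G = 17

Partials: r_u = (1, 0, 2), r_v = (0, 1, 4). As functions of (u, v):
  E = r_u · r_u = 5,
  F = r_u · r_v = 8,
  G = r_v · r_v = 17.
Evaluating at (u, v) = (-5/2, 2): E = 5, F = 8, G = 17.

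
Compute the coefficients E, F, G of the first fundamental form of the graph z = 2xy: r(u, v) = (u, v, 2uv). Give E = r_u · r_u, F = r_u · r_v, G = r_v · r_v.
E = 4*v^2 + 1;  F = 4*u*v;  G = 4*u^2 + 1

Compute partials: r_u = (1, 0, 2*v), r_v = (0, 1, 2*u). Then
  E = r_u · r_u = 4*v^2 + 1,
  F = r_u · r_v = 4*u*v,
  G = r_v · r_v = 4*u^2 + 1.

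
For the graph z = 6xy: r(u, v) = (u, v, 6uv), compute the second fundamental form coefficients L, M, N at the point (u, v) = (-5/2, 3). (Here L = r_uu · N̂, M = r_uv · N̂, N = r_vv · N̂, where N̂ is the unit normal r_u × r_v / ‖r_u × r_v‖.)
L = 0;  M = 3*sqrt(22)/55;  N = 0

Compute the unit normal N̂(u, v) = (-6*v/sqrt(36*u^2 + 36*v^2 + 1), -6*u/sqrt(36*u^2 + 36*v^2 + 1), 1/sqrt(36*u^2 + 36*v^2 + 1)), and the second partials r_uu, r_uv, r_vv. Take dot products:
  L(u, v) = r_uu · N̂ = 0,
  M(u, v) = r_uv · N̂ = 6/sqrt(36*u^2 + 36*v^2 + 1),
  N(u, v) = r_vv · N̂ = 0.
Evaluating at (u, v) = (-5/2, 3):
  L = 0, M = 3*sqrt(22)/55, N = 0.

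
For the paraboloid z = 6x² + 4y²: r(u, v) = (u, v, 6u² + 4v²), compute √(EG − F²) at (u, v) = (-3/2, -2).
√(EG − F²)|_{(-3/2, -2)} = sqrt(581)

E = 144*u^2 + 1, F = 96*u*v, G = 64*v^2 + 1; EG − F² = 144*u^2 + 64*v^2 + 1; √(EG − F²) = sqrt(144*u^2 + 64*v^2 + 1). At the given point: sqrt(581).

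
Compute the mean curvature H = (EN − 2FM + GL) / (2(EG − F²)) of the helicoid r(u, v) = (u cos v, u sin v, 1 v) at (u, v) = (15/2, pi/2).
H = 0

With E = 1, F = 0, G = u^2 + 1, L = 0, M = -1/sqrt(u^2 + 1), N = 0, assemble
  H = (EN − 2FM + GL) / (2(EG − F²)) = 0.
At (u, v) = (15/2, pi/2): H = 0.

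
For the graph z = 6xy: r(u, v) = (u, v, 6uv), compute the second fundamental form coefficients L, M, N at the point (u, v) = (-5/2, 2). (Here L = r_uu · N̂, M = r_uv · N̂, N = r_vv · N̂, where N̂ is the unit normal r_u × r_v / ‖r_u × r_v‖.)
L = 0;  M = 3*sqrt(370)/185;  N = 0

Compute the unit normal N̂(u, v) = (-6*v/sqrt(36*u^2 + 36*v^2 + 1), -6*u/sqrt(36*u^2 + 36*v^2 + 1), 1/sqrt(36*u^2 + 36*v^2 + 1)), and the second partials r_uu, r_uv, r_vv. Take dot products:
  L(u, v) = r_uu · N̂ = 0,
  M(u, v) = r_uv · N̂ = 6/sqrt(36*u^2 + 36*v^2 + 1),
  N(u, v) = r_vv · N̂ = 0.
Evaluating at (u, v) = (-5/2, 2):
  L = 0, M = 3*sqrt(370)/185, N = 0.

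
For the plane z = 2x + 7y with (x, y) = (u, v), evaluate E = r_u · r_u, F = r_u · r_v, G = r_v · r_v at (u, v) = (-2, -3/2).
E = 5;  F = 14;  G = 50

Partials: r_u = (1, 0, 2), r_v = (0, 1, 7). As functions of (u, v):
  E = r_u · r_u = 5,
  F = r_u · r_v = 14,
  G = r_v · r_v = 50.
Evaluating at (u, v) = (-2, -3/2): E = 5, F = 14, G = 50.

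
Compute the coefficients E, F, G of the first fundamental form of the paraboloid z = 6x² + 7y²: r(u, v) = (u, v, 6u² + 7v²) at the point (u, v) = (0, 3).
E = 1;  F = 0;  G = 1765

Partials: r_u = (1, 0, 12*u), r_v = (0, 1, 14*v). As functions of (u, v):
  E = r_u · r_u = 144*u^2 + 1,
  F = r_u · r_v = 168*u*v,
  G = r_v · r_v = 196*v^2 + 1.
Evaluating at (u, v) = (0, 3): E = 1, F = 0, G = 1765.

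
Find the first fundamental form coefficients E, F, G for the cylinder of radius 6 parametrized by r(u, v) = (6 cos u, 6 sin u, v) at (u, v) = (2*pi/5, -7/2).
E = 36;  F = 0;  G = 1

Partials: r_u = (-6*sin(u), 6*cos(u), 0), r_v = (0, 0, 1). As functions of (u, v):
  E = r_u · r_u = 36,
  F = r_u · r_v = 0,
  G = r_v · r_v = 1.
Evaluating at (u, v) = (2*pi/5, -7/2): E = 36, F = 0, G = 1.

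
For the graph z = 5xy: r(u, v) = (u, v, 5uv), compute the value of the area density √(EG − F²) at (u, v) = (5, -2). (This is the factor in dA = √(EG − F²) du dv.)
√(EG − F²)|_{(5, -2)} = 11*sqrt(6)

E = 25*v^2 + 1, F = 25*u*v, G = 25*u^2 + 1, so EG − F² = 25*u^2 + 25*v^2 + 1. Taking the positive square root: √(EG − F²) = sqrt(25*u^2 + 25*v^2 + 1). At (u, v) = (5, -2): 11*sqrt(6).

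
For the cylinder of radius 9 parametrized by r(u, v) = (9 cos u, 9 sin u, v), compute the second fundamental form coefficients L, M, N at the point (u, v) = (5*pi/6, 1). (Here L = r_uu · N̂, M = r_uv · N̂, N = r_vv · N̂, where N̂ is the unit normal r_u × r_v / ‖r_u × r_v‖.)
L = -9;  M = 0;  N = 0

Compute the unit normal N̂(u, v) = (cos(u), sin(u), 0), and the second partials r_uu, r_uv, r_vv. Take dot products:
  L(u, v) = r_uu · N̂ = -9,
  M(u, v) = r_uv · N̂ = 0,
  N(u, v) = r_vv · N̂ = 0.
Evaluating at (u, v) = (5*pi/6, 1):
  L = -9, M = 0, N = 0.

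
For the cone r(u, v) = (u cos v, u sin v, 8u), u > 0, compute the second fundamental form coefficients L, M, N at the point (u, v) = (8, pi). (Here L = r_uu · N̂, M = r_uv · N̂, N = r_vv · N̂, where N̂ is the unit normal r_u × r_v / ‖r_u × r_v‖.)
L = 0;  M = 0;  N = 64*sqrt(65)/65

Compute the unit normal N̂(u, v) = (-8*sqrt(65)*u*cos(v)/(65*Abs(u)), -8*sqrt(65)*u*sin(v)/(65*Abs(u)), sqrt(65)*u/(65*Abs(u))), and the second partials r_uu, r_uv, r_vv. Take dot products:
  L(u, v) = r_uu · N̂ = 0,
  M(u, v) = r_uv · N̂ = 0,
  N(u, v) = r_vv · N̂ = 8*sqrt(65)*u^2/(65*Abs(u)).
Evaluating at (u, v) = (8, pi):
  L = 0, M = 0, N = 64*sqrt(65)/65.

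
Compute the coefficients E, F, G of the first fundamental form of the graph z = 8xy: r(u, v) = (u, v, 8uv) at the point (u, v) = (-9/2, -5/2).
E = 401;  F = 720;  G = 1297

Partials: r_u = (1, 0, 8*v), r_v = (0, 1, 8*u). As functions of (u, v):
  E = r_u · r_u = 64*v^2 + 1,
  F = r_u · r_v = 64*u*v,
  G = r_v · r_v = 64*u^2 + 1.
Evaluating at (u, v) = (-9/2, -5/2): E = 401, F = 720, G = 1297.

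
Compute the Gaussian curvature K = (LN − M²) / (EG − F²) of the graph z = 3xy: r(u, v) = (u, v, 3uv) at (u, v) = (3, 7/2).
K = -144/591361

Coefficients of the first fundamental form: E = 9*v^2 + 1, F = 9*u*v, G = 9*u^2 + 1.
Coefficients of the second fundamental form: L = 0, M = 3/sqrt(9*u^2 + 9*v^2 + 1), N = 0.
Assemble K = (LN − M²)/(EG − F²) = -9/(81*u^4 + 162*u^2*v^2 + 18*u^2 + 81*v^4 + 18*v^2 + 1). At (u, v) = (3, 7/2): K = -144/591361.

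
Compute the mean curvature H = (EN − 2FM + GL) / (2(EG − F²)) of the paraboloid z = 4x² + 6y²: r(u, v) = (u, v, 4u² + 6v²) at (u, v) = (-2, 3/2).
H = 58*sqrt(581)/6889

With E = 64*u^2 + 1, F = 96*u*v, G = 144*v^2 + 1, L = 8/sqrt(64*u^2 + 144*v^2 + 1), M = 0, N = 12/sqrt(64*u^2 + 144*v^2 + 1), assemble
  H = (EN − 2FM + GL) / (2(EG − F²)) = 2*(192*u^2 + 288*v^2 + 5)/(64*u^2 + 144*v^2 + 1)^(3/2).
At (u, v) = (-2, 3/2): H = 58*sqrt(581)/6889.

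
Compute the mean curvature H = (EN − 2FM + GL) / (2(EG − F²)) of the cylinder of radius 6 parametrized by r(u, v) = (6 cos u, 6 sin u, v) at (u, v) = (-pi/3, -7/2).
H = -1/12

With E = 36, F = 0, G = 1, L = -6, M = 0, N = 0, assemble
  H = (EN − 2FM + GL) / (2(EG − F²)) = -1/12.
At (u, v) = (-pi/3, -7/2): H = -1/12.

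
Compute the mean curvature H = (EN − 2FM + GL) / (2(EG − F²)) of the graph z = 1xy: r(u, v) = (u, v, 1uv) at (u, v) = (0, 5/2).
H = 0

With E = v^2 + 1, F = u*v, G = u^2 + 1, L = 0, M = 1/sqrt(u^2 + v^2 + 1), N = 0, assemble
  H = (EN − 2FM + GL) / (2(EG − F²)) = -u*v/(u^2 + v^2 + 1)^(3/2).
At (u, v) = (0, 5/2): H = 0.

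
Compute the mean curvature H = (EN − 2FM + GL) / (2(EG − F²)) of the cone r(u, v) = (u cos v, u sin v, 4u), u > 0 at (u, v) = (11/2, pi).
H = 4*sqrt(17)/187

With E = 17, F = 0, G = u^2, L = 0, M = 0, N = 4*sqrt(17)*u^2/(17*Abs(u)), assemble
  H = (EN − 2FM + GL) / (2(EG − F²)) = 2*sqrt(17)/(17*Abs(u)).
At (u, v) = (11/2, pi): H = 4*sqrt(17)/187.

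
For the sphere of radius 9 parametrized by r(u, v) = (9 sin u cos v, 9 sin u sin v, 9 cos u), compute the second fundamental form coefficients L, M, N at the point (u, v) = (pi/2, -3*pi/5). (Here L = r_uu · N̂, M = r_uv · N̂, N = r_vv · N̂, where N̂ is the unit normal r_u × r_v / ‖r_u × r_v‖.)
L = -9;  M = 0;  N = -9

Compute the unit normal N̂(u, v) = (sin(u)^2*cos(v)/Abs(sin(u)), sin(u)^2*sin(v)/Abs(sin(u)), sin(2*u)/(2*Abs(sin(u)))), and the second partials r_uu, r_uv, r_vv. Take dot products:
  L(u, v) = r_uu · N̂ = -9*sin(u)/Abs(sin(u)),
  M(u, v) = r_uv · N̂ = 0,
  N(u, v) = r_vv · N̂ = -9*sin(u)^3/Abs(sin(u)).
Evaluating at (u, v) = (pi/2, -3*pi/5):
  L = -9, M = 0, N = -9.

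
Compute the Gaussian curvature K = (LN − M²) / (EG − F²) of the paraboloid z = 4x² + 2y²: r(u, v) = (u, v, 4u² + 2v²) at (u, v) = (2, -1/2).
K = 32/68121

Coefficients of the first fundamental form: E = 64*u^2 + 1, F = 32*u*v, G = 16*v^2 + 1.
Coefficients of the second fundamental form: L = 8/sqrt(64*u^2 + 16*v^2 + 1), M = 0, N = 4/sqrt(64*u^2 + 16*v^2 + 1).
Assemble K = (LN − M²)/(EG − F²) = 32/(4096*u^4 + 2048*u^2*v^2 + 128*u^2 + 256*v^4 + 32*v^2 + 1). At (u, v) = (2, -1/2): K = 32/68121.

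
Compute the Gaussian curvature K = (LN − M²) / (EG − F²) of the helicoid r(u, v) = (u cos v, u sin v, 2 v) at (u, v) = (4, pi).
K = -1/100

Coefficients of the first fundamental form: E = 1, F = 0, G = u^2 + 4.
Coefficients of the second fundamental form: L = 0, M = -2/sqrt(u^2 + 4), N = 0.
Assemble K = (LN − M²)/(EG − F²) = -4/(u^2 + 4)^2. At (u, v) = (4, pi): K = -1/100.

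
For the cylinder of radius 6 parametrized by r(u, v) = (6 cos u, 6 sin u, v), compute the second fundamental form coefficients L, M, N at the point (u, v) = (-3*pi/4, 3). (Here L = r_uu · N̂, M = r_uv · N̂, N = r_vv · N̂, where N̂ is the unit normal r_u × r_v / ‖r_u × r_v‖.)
L = -6;  M = 0;  N = 0

Compute the unit normal N̂(u, v) = (cos(u), sin(u), 0), and the second partials r_uu, r_uv, r_vv. Take dot products:
  L(u, v) = r_uu · N̂ = -6,
  M(u, v) = r_uv · N̂ = 0,
  N(u, v) = r_vv · N̂ = 0.
Evaluating at (u, v) = (-3*pi/4, 3):
  L = -6, M = 0, N = 0.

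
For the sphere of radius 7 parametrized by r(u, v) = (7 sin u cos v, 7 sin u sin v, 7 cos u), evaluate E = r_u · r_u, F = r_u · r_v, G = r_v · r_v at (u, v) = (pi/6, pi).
E = 49;  F = 0;  G = 49/4

Partials: r_u = (7*cos(u)*cos(v), 7*sin(v)*cos(u), -7*sin(u)), r_v = (-7*sin(u)*sin(v), 7*sin(u)*cos(v), 0). As functions of (u, v):
  E = r_u · r_u = 49,
  F = r_u · r_v = 0,
  G = r_v · r_v = 49*sin(u)^2.
Evaluating at (u, v) = (pi/6, pi): E = 49, F = 0, G = 49/4.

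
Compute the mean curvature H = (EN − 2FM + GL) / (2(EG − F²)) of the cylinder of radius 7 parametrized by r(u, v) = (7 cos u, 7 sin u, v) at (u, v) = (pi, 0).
H = -1/14

With E = 49, F = 0, G = 1, L = -7, M = 0, N = 0, assemble
  H = (EN − 2FM + GL) / (2(EG − F²)) = -1/14.
At (u, v) = (pi, 0): H = -1/14.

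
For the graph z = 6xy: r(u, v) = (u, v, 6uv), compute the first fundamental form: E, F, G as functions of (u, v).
E = 36*v^2 + 1;  F = 36*u*v;  G = 36*u^2 + 1

Compute partials: r_u = (1, 0, 6*v), r_v = (0, 1, 6*u). Then
  E = r_u · r_u = 36*v^2 + 1,
  F = r_u · r_v = 36*u*v,
  G = r_v · r_v = 36*u^2 + 1.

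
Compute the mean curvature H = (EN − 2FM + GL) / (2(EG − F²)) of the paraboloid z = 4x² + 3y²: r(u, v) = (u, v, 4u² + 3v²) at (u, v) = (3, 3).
H = 3031*sqrt(901)/811801

With E = 64*u^2 + 1, F = 48*u*v, G = 36*v^2 + 1, L = 8/sqrt(64*u^2 + 36*v^2 + 1), M = 0, N = 6/sqrt(64*u^2 + 36*v^2 + 1), assemble
  H = (EN − 2FM + GL) / (2(EG − F²)) = (192*u^2 + 144*v^2 + 7)/(64*u^2 + 36*v^2 + 1)^(3/2).
At (u, v) = (3, 3): H = 3031*sqrt(901)/811801.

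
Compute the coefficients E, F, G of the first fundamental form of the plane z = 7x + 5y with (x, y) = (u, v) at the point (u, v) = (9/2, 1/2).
E = 50;  F = 35;  G = 26

Partials: r_u = (1, 0, 7), r_v = (0, 1, 5). As functions of (u, v):
  E = r_u · r_u = 50,
  F = r_u · r_v = 35,
  G = r_v · r_v = 26.
Evaluating at (u, v) = (9/2, 1/2): E = 50, F = 35, G = 26.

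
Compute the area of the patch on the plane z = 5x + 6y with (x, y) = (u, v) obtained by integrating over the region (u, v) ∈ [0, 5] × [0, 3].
Area = 15*sqrt(62)

Area = ∫∫ √(EG − F²) du dv with √(EG − F²) = sqrt(62). Integrating over [0, 5] × [0, 3] gives 15*sqrt(62).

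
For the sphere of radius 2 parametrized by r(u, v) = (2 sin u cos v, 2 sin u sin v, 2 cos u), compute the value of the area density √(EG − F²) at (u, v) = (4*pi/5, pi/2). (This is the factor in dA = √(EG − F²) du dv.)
√(EG − F²)|_{(4*pi/5, pi/2)} = sqrt(10 - 2*sqrt(5))

E = 4, F = 0, G = 4*sin(u)^2, so EG − F² = 16*sin(u)^2. Taking the positive square root: √(EG − F²) = 4*Abs(sin(u)). At (u, v) = (4*pi/5, pi/2): sqrt(10 - 2*sqrt(5)).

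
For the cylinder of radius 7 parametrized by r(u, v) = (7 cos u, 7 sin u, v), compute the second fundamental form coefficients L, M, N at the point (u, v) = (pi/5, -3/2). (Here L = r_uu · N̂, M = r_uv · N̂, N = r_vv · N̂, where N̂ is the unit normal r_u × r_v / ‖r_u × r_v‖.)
L = -7;  M = 0;  N = 0

Compute the unit normal N̂(u, v) = (cos(u), sin(u), 0), and the second partials r_uu, r_uv, r_vv. Take dot products:
  L(u, v) = r_uu · N̂ = -7,
  M(u, v) = r_uv · N̂ = 0,
  N(u, v) = r_vv · N̂ = 0.
Evaluating at (u, v) = (pi/5, -3/2):
  L = -7, M = 0, N = 0.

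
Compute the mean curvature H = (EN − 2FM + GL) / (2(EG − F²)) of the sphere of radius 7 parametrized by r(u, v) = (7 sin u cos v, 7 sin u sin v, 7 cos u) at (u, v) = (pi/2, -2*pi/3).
H = -1/7

With E = 49, F = 0, G = 49*sin(u)^2, L = -7*sin(u)/Abs(sin(u)), M = 0, N = -7*sin(u)^3/Abs(sin(u)), assemble
  H = (EN − 2FM + GL) / (2(EG − F²)) = -sin(u)/(7*Abs(sin(u))).
At (u, v) = (pi/2, -2*pi/3): H = -1/7.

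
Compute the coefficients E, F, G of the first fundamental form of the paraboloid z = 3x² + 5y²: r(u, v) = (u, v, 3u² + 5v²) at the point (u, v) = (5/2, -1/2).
E = 226;  F = -75;  G = 26

Partials: r_u = (1, 0, 6*u), r_v = (0, 1, 10*v). As functions of (u, v):
  E = r_u · r_u = 36*u^2 + 1,
  F = r_u · r_v = 60*u*v,
  G = r_v · r_v = 100*v^2 + 1.
Evaluating at (u, v) = (5/2, -1/2): E = 226, F = -75, G = 26.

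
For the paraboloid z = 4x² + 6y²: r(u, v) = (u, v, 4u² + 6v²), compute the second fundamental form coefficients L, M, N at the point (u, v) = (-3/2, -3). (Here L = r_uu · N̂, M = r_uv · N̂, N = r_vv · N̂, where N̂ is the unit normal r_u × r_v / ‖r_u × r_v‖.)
L = 8*sqrt(1441)/1441;  M = 0;  N = 12*sqrt(1441)/1441

Compute the unit normal N̂(u, v) = (-8*u/sqrt(64*u^2 + 144*v^2 + 1), -12*v/sqrt(64*u^2 + 144*v^2 + 1), 1/sqrt(64*u^2 + 144*v^2 + 1)), and the second partials r_uu, r_uv, r_vv. Take dot products:
  L(u, v) = r_uu · N̂ = 8/sqrt(64*u^2 + 144*v^2 + 1),
  M(u, v) = r_uv · N̂ = 0,
  N(u, v) = r_vv · N̂ = 12/sqrt(64*u^2 + 144*v^2 + 1).
Evaluating at (u, v) = (-3/2, -3):
  L = 8*sqrt(1441)/1441, M = 0, N = 12*sqrt(1441)/1441.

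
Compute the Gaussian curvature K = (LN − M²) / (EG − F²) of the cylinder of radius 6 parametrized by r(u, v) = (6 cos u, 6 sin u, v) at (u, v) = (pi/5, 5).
K = 0

Coefficients of the first fundamental form: E = 36, F = 0, G = 1.
Coefficients of the second fundamental form: L = -6, M = 0, N = 0.
Assemble K = (LN − M²)/(EG − F²) = 0. At (u, v) = (pi/5, 5): K = 0.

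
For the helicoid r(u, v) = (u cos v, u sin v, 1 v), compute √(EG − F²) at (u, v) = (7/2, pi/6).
√(EG − F²)|_{(7/2, pi/6)} = sqrt(53)/2

E = 1, F = 0, G = u^2 + 1; EG − F² = u^2 + 1; √(EG − F²) = sqrt(u^2 + 1). At the given point: sqrt(53)/2.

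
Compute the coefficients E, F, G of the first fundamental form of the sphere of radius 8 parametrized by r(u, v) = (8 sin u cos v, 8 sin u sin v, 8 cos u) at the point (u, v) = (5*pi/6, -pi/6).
E = 64;  F = 0;  G = 16

Partials: r_u = (8*cos(u)*cos(v), 8*sin(v)*cos(u), -8*sin(u)), r_v = (-8*sin(u)*sin(v), 8*sin(u)*cos(v), 0). As functions of (u, v):
  E = r_u · r_u = 64,
  F = r_u · r_v = 0,
  G = r_v · r_v = 64*sin(u)^2.
Evaluating at (u, v) = (5*pi/6, -pi/6): E = 64, F = 0, G = 16.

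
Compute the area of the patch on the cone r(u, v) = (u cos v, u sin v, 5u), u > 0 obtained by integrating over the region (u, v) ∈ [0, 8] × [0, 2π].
Area = 64*sqrt(26)*pi

Area = ∫∫ √(EG − F²) du dv with √(EG − F²) = sqrt(26)*Abs(u). Integrating over [0, 8] × [0, 2π] gives 64*sqrt(26)*pi.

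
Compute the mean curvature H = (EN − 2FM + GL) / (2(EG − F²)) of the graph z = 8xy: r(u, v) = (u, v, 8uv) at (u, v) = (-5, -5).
H = -12800*sqrt(3201)/10246401

With E = 64*v^2 + 1, F = 64*u*v, G = 64*u^2 + 1, L = 0, M = 8/sqrt(64*u^2 + 64*v^2 + 1), N = 0, assemble
  H = (EN − 2FM + GL) / (2(EG − F²)) = -512*u*v/(64*u^2 + 64*v^2 + 1)^(3/2).
At (u, v) = (-5, -5): H = -12800*sqrt(3201)/10246401.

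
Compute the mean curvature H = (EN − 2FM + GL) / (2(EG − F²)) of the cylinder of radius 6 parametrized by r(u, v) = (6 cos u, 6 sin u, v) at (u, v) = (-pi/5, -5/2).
H = -1/12

With E = 36, F = 0, G = 1, L = -6, M = 0, N = 0, assemble
  H = (EN − 2FM + GL) / (2(EG − F²)) = -1/12.
At (u, v) = (-pi/5, -5/2): H = -1/12.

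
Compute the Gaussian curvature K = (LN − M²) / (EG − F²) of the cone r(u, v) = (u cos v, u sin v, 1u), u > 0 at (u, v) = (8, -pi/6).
K = 0

Coefficients of the first fundamental form: E = 2, F = 0, G = u^2.
Coefficients of the second fundamental form: L = 0, M = 0, N = sqrt(2)*u^2/(2*Abs(u)).
Assemble K = (LN − M²)/(EG − F²) = 0. At (u, v) = (8, -pi/6): K = 0.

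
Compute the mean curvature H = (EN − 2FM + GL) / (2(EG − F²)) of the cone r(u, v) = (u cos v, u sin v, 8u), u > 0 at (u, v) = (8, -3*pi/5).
H = sqrt(65)/130

With E = 65, F = 0, G = u^2, L = 0, M = 0, N = 8*sqrt(65)*u^2/(65*Abs(u)), assemble
  H = (EN − 2FM + GL) / (2(EG − F²)) = 4*sqrt(65)/(65*Abs(u)).
At (u, v) = (8, -3*pi/5): H = sqrt(65)/130.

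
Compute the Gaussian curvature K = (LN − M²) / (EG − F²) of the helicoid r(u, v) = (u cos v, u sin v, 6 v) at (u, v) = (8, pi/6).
K = -9/2500

Coefficients of the first fundamental form: E = 1, F = 0, G = u^2 + 36.
Coefficients of the second fundamental form: L = 0, M = -6/sqrt(u^2 + 36), N = 0.
Assemble K = (LN − M²)/(EG − F²) = -36/(u^2 + 36)^2. At (u, v) = (8, pi/6): K = -9/2500.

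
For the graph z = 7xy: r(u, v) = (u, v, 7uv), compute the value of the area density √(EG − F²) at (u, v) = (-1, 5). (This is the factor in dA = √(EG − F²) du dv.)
√(EG − F²)|_{(-1, 5)} = 5*sqrt(51)

E = 49*v^2 + 1, F = 49*u*v, G = 49*u^2 + 1, so EG − F² = 49*u^2 + 49*v^2 + 1. Taking the positive square root: √(EG − F²) = sqrt(49*u^2 + 49*v^2 + 1). At (u, v) = (-1, 5): 5*sqrt(51).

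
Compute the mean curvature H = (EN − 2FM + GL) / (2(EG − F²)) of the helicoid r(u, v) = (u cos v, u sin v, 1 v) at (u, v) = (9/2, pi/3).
H = 0

With E = 1, F = 0, G = u^2 + 1, L = 0, M = -1/sqrt(u^2 + 1), N = 0, assemble
  H = (EN − 2FM + GL) / (2(EG − F²)) = 0.
At (u, v) = (9/2, pi/3): H = 0.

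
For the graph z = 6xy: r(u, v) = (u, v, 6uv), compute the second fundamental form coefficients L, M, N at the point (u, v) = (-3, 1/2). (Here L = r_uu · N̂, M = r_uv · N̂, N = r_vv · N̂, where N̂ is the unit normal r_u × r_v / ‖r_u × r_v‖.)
L = 0;  M = 3*sqrt(334)/167;  N = 0

Compute the unit normal N̂(u, v) = (-6*v/sqrt(36*u^2 + 36*v^2 + 1), -6*u/sqrt(36*u^2 + 36*v^2 + 1), 1/sqrt(36*u^2 + 36*v^2 + 1)), and the second partials r_uu, r_uv, r_vv. Take dot products:
  L(u, v) = r_uu · N̂ = 0,
  M(u, v) = r_uv · N̂ = 6/sqrt(36*u^2 + 36*v^2 + 1),
  N(u, v) = r_vv · N̂ = 0.
Evaluating at (u, v) = (-3, 1/2):
  L = 0, M = 3*sqrt(334)/167, N = 0.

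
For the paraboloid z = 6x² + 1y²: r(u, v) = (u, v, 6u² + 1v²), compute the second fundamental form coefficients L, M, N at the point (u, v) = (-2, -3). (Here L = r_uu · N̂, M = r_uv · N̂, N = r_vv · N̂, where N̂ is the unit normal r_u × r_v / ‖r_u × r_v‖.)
L = 12*sqrt(613)/613;  M = 0;  N = 2*sqrt(613)/613

Compute the unit normal N̂(u, v) = (-12*u/sqrt(144*u^2 + 4*v^2 + 1), -2*v/sqrt(144*u^2 + 4*v^2 + 1), 1/sqrt(144*u^2 + 4*v^2 + 1)), and the second partials r_uu, r_uv, r_vv. Take dot products:
  L(u, v) = r_uu · N̂ = 12/sqrt(144*u^2 + 4*v^2 + 1),
  M(u, v) = r_uv · N̂ = 0,
  N(u, v) = r_vv · N̂ = 2/sqrt(144*u^2 + 4*v^2 + 1).
Evaluating at (u, v) = (-2, -3):
  L = 12*sqrt(613)/613, M = 0, N = 2*sqrt(613)/613.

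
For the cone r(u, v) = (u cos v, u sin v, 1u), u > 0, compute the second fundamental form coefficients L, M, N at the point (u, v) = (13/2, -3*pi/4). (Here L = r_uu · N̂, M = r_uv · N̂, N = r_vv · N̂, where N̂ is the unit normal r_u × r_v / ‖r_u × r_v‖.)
L = 0;  M = 0;  N = 13*sqrt(2)/4

Compute the unit normal N̂(u, v) = (-sqrt(2)*u*cos(v)/(2*Abs(u)), -sqrt(2)*u*sin(v)/(2*Abs(u)), sqrt(2)*u/(2*Abs(u))), and the second partials r_uu, r_uv, r_vv. Take dot products:
  L(u, v) = r_uu · N̂ = 0,
  M(u, v) = r_uv · N̂ = 0,
  N(u, v) = r_vv · N̂ = sqrt(2)*u^2/(2*Abs(u)).
Evaluating at (u, v) = (13/2, -3*pi/4):
  L = 0, M = 0, N = 13*sqrt(2)/4.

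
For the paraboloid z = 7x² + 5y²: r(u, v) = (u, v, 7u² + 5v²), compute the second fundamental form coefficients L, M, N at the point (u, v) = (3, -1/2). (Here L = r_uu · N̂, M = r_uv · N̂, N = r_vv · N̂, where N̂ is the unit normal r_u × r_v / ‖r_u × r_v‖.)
L = 7*sqrt(1790)/895;  M = 0;  N = sqrt(1790)/179

Compute the unit normal N̂(u, v) = (-14*u/sqrt(196*u^2 + 100*v^2 + 1), -10*v/sqrt(196*u^2 + 100*v^2 + 1), 1/sqrt(196*u^2 + 100*v^2 + 1)), and the second partials r_uu, r_uv, r_vv. Take dot products:
  L(u, v) = r_uu · N̂ = 14/sqrt(196*u^2 + 100*v^2 + 1),
  M(u, v) = r_uv · N̂ = 0,
  N(u, v) = r_vv · N̂ = 10/sqrt(196*u^2 + 100*v^2 + 1).
Evaluating at (u, v) = (3, -1/2):
  L = 7*sqrt(1790)/895, M = 0, N = sqrt(1790)/179.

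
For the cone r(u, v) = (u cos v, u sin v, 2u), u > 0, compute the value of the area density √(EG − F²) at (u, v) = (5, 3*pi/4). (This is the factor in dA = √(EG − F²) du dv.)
√(EG − F²)|_{(5, 3*pi/4)} = 5*sqrt(5)

E = 5, F = 0, G = u^2, so EG − F² = 5*u^2. Taking the positive square root: √(EG − F²) = sqrt(5)*Abs(u). At (u, v) = (5, 3*pi/4): 5*sqrt(5).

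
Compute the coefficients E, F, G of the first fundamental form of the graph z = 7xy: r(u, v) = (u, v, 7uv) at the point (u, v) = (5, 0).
E = 1;  F = 0;  G = 1226

Partials: r_u = (1, 0, 7*v), r_v = (0, 1, 7*u). As functions of (u, v):
  E = r_u · r_u = 49*v^2 + 1,
  F = r_u · r_v = 49*u*v,
  G = r_v · r_v = 49*u^2 + 1.
Evaluating at (u, v) = (5, 0): E = 1, F = 0, G = 1226.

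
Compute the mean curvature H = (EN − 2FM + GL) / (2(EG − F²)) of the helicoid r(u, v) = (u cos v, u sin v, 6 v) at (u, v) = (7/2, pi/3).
H = 0

With E = 1, F = 0, G = u^2 + 36, L = 0, M = -6/sqrt(u^2 + 36), N = 0, assemble
  H = (EN − 2FM + GL) / (2(EG − F²)) = 0.
At (u, v) = (7/2, pi/3): H = 0.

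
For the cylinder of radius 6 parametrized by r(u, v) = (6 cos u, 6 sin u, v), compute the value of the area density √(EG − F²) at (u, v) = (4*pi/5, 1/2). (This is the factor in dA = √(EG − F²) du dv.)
√(EG − F²)|_{(4*pi/5, 1/2)} = 6

E = 36, F = 0, G = 1, so EG − F² = 36. Taking the positive square root: √(EG − F²) = 6. At (u, v) = (4*pi/5, 1/2): 6.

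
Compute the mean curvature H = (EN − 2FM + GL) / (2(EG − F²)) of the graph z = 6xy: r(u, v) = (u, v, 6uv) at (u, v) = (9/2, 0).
H = 0

With E = 36*v^2 + 1, F = 36*u*v, G = 36*u^2 + 1, L = 0, M = 6/sqrt(36*u^2 + 36*v^2 + 1), N = 0, assemble
  H = (EN − 2FM + GL) / (2(EG − F²)) = -216*u*v/(36*u^2 + 36*v^2 + 1)^(3/2).
At (u, v) = (9/2, 0): H = 0.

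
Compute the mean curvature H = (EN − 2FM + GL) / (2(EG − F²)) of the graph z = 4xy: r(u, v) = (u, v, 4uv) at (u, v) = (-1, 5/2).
H = 160*sqrt(13)/4563

With E = 16*v^2 + 1, F = 16*u*v, G = 16*u^2 + 1, L = 0, M = 4/sqrt(16*u^2 + 16*v^2 + 1), N = 0, assemble
  H = (EN − 2FM + GL) / (2(EG − F²)) = -64*u*v/(16*u^2 + 16*v^2 + 1)^(3/2).
At (u, v) = (-1, 5/2): H = 160*sqrt(13)/4563.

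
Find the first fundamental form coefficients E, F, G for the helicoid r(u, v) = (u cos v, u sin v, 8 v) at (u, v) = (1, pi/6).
E = 1;  F = 0;  G = 65

Partials: r_u = (cos(v), sin(v), 0), r_v = (-u*sin(v), u*cos(v), 8). As functions of (u, v):
  E = r_u · r_u = 1,
  F = r_u · r_v = 0,
  G = r_v · r_v = u^2 + 64.
Evaluating at (u, v) = (1, pi/6): E = 1, F = 0, G = 65.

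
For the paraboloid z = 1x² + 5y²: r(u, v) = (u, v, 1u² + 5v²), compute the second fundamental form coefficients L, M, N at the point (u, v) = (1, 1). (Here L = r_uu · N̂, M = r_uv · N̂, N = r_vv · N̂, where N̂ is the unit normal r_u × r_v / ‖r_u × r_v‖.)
L = 2*sqrt(105)/105;  M = 0;  N = 2*sqrt(105)/21

Compute the unit normal N̂(u, v) = (-2*u/sqrt(4*u^2 + 100*v^2 + 1), -10*v/sqrt(4*u^2 + 100*v^2 + 1), 1/sqrt(4*u^2 + 100*v^2 + 1)), and the second partials r_uu, r_uv, r_vv. Take dot products:
  L(u, v) = r_uu · N̂ = 2/sqrt(4*u^2 + 100*v^2 + 1),
  M(u, v) = r_uv · N̂ = 0,
  N(u, v) = r_vv · N̂ = 10/sqrt(4*u^2 + 100*v^2 + 1).
Evaluating at (u, v) = (1, 1):
  L = 2*sqrt(105)/105, M = 0, N = 2*sqrt(105)/21.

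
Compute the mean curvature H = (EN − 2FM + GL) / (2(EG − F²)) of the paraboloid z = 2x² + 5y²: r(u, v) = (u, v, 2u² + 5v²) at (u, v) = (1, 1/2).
H = 137*sqrt(42)/1764

With E = 16*u^2 + 1, F = 40*u*v, G = 100*v^2 + 1, L = 4/sqrt(16*u^2 + 100*v^2 + 1), M = 0, N = 10/sqrt(16*u^2 + 100*v^2 + 1), assemble
  H = (EN − 2FM + GL) / (2(EG − F²)) = (80*u^2 + 200*v^2 + 7)/(16*u^2 + 100*v^2 + 1)^(3/2).
At (u, v) = (1, 1/2): H = 137*sqrt(42)/1764.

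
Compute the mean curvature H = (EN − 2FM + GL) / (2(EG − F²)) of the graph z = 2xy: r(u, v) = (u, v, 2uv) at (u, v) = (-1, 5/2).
H = sqrt(30)/45

With E = 4*v^2 + 1, F = 4*u*v, G = 4*u^2 + 1, L = 0, M = 2/sqrt(4*u^2 + 4*v^2 + 1), N = 0, assemble
  H = (EN − 2FM + GL) / (2(EG − F²)) = -8*u*v/(4*u^2 + 4*v^2 + 1)^(3/2).
At (u, v) = (-1, 5/2): H = sqrt(30)/45.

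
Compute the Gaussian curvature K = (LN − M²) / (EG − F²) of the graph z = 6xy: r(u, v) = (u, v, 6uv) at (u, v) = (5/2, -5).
K = -9/316969

Coefficients of the first fundamental form: E = 36*v^2 + 1, F = 36*u*v, G = 36*u^2 + 1.
Coefficients of the second fundamental form: L = 0, M = 6/sqrt(36*u^2 + 36*v^2 + 1), N = 0.
Assemble K = (LN − M²)/(EG − F²) = -36/(1296*u^4 + 2592*u^2*v^2 + 72*u^2 + 1296*v^4 + 72*v^2 + 1). At (u, v) = (5/2, -5): K = -9/316969.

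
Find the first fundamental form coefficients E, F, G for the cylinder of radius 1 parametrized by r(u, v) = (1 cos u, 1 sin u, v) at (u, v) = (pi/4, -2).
E = 1;  F = 0;  G = 1

Partials: r_u = (-sin(u), cos(u), 0), r_v = (0, 0, 1). As functions of (u, v):
  E = r_u · r_u = 1,
  F = r_u · r_v = 0,
  G = r_v · r_v = 1.
Evaluating at (u, v) = (pi/4, -2): E = 1, F = 0, G = 1.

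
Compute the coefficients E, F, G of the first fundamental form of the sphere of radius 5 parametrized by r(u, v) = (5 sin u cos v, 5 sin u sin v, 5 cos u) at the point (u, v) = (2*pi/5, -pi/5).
E = 25;  F = 0;  G = 25*sqrt(5)/8 + 125/8

Partials: r_u = (5*cos(u)*cos(v), 5*sin(v)*cos(u), -5*sin(u)), r_v = (-5*sin(u)*sin(v), 5*sin(u)*cos(v), 0). As functions of (u, v):
  E = r_u · r_u = 25,
  F = r_u · r_v = 0,
  G = r_v · r_v = 25*sin(u)^2.
Evaluating at (u, v) = (2*pi/5, -pi/5): E = 25, F = 0, G = 25*sqrt(5)/8 + 125/8.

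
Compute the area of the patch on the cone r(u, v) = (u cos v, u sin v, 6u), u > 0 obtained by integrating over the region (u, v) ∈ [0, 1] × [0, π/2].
Area = sqrt(37)*pi/4

Area = ∫∫ √(EG − F²) du dv with √(EG − F²) = sqrt(37)*Abs(u). Integrating over [0, 1] × [0, π/2] gives sqrt(37)*pi/4.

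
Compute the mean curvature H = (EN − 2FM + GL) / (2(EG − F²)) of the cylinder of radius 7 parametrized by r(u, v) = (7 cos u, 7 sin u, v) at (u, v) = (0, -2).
H = -1/14

With E = 49, F = 0, G = 1, L = -7, M = 0, N = 0, assemble
  H = (EN − 2FM + GL) / (2(EG − F²)) = -1/14.
At (u, v) = (0, -2): H = -1/14.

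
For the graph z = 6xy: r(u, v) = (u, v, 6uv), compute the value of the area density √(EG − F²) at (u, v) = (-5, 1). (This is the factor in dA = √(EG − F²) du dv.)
√(EG − F²)|_{(-5, 1)} = sqrt(937)

E = 36*v^2 + 1, F = 36*u*v, G = 36*u^2 + 1, so EG − F² = 36*u^2 + 36*v^2 + 1. Taking the positive square root: √(EG − F²) = sqrt(36*u^2 + 36*v^2 + 1). At (u, v) = (-5, 1): sqrt(937).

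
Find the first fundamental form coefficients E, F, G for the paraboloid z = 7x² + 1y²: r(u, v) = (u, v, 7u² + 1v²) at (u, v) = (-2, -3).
E = 785;  F = 168;  G = 37

Partials: r_u = (1, 0, 14*u), r_v = (0, 1, 2*v). As functions of (u, v):
  E = r_u · r_u = 196*u^2 + 1,
  F = r_u · r_v = 28*u*v,
  G = r_v · r_v = 4*v^2 + 1.
Evaluating at (u, v) = (-2, -3): E = 785, F = 168, G = 37.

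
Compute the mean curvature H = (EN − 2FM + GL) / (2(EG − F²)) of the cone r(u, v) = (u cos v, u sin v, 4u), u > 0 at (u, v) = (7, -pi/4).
H = 2*sqrt(17)/119

With E = 17, F = 0, G = u^2, L = 0, M = 0, N = 4*sqrt(17)*u^2/(17*Abs(u)), assemble
  H = (EN − 2FM + GL) / (2(EG − F²)) = 2*sqrt(17)/(17*Abs(u)).
At (u, v) = (7, -pi/4): H = 2*sqrt(17)/119.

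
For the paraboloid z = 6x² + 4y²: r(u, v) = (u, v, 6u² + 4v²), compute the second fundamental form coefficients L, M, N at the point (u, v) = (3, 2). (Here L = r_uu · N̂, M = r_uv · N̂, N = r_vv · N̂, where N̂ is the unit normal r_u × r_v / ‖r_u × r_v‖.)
L = 12*sqrt(1553)/1553;  M = 0;  N = 8*sqrt(1553)/1553

Compute the unit normal N̂(u, v) = (-12*u/sqrt(144*u^2 + 64*v^2 + 1), -8*v/sqrt(144*u^2 + 64*v^2 + 1), 1/sqrt(144*u^2 + 64*v^2 + 1)), and the second partials r_uu, r_uv, r_vv. Take dot products:
  L(u, v) = r_uu · N̂ = 12/sqrt(144*u^2 + 64*v^2 + 1),
  M(u, v) = r_uv · N̂ = 0,
  N(u, v) = r_vv · N̂ = 8/sqrt(144*u^2 + 64*v^2 + 1).
Evaluating at (u, v) = (3, 2):
  L = 12*sqrt(1553)/1553, M = 0, N = 8*sqrt(1553)/1553.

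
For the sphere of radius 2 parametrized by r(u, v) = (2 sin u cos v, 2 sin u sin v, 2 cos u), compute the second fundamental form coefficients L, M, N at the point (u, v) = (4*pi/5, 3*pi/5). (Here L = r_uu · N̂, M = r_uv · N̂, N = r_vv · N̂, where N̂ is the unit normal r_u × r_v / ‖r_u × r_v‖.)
L = -2;  M = 0;  N = -5/4 + sqrt(5)/4

Compute the unit normal N̂(u, v) = (sin(u)^2*cos(v)/Abs(sin(u)), sin(u)^2*sin(v)/Abs(sin(u)), sin(2*u)/(2*Abs(sin(u)))), and the second partials r_uu, r_uv, r_vv. Take dot products:
  L(u, v) = r_uu · N̂ = -2*sin(u)/Abs(sin(u)),
  M(u, v) = r_uv · N̂ = 0,
  N(u, v) = r_vv · N̂ = -2*sin(u)^3/Abs(sin(u)).
Evaluating at (u, v) = (4*pi/5, 3*pi/5):
  L = -2, M = 0, N = -5/4 + sqrt(5)/4.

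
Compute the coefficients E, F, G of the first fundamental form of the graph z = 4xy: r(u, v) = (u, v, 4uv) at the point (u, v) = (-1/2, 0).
E = 1;  F = 0;  G = 5

Partials: r_u = (1, 0, 4*v), r_v = (0, 1, 4*u). As functions of (u, v):
  E = r_u · r_u = 16*v^2 + 1,
  F = r_u · r_v = 16*u*v,
  G = r_v · r_v = 16*u^2 + 1.
Evaluating at (u, v) = (-1/2, 0): E = 1, F = 0, G = 5.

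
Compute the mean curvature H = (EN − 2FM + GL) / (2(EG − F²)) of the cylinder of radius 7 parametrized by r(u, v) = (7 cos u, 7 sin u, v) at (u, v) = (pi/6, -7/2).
H = -1/14

With E = 49, F = 0, G = 1, L = -7, M = 0, N = 0, assemble
  H = (EN − 2FM + GL) / (2(EG − F²)) = -1/14.
At (u, v) = (pi/6, -7/2): H = -1/14.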